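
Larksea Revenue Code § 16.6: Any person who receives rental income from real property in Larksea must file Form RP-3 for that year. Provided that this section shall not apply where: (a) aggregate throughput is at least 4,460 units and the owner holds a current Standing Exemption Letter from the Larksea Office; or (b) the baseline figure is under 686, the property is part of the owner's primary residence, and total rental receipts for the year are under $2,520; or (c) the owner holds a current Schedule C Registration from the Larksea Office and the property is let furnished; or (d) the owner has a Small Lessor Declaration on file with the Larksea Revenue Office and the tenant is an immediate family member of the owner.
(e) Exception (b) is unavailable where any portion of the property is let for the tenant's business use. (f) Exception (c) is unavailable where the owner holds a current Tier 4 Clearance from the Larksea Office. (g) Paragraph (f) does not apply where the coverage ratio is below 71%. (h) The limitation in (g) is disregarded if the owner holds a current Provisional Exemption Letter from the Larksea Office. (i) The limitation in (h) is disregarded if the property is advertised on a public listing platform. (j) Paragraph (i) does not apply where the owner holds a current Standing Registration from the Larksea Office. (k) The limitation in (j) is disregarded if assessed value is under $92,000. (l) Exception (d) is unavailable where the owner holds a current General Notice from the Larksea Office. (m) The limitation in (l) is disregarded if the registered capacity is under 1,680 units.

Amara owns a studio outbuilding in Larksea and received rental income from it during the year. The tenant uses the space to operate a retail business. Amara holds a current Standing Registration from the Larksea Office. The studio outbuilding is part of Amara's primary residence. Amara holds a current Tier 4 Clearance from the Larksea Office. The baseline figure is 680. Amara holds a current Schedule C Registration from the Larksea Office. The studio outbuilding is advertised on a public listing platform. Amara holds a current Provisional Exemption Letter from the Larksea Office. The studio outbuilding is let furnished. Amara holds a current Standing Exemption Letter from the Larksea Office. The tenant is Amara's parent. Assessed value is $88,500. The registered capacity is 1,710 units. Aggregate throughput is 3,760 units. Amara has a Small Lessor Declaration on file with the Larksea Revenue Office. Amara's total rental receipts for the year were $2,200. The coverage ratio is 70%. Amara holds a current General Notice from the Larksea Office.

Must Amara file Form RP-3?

No — exception (c) applies; Amara is not required to file Form RP-3.

Exception (a) requires that aggregate throughput is at least 4,460 units; but aggregate throughput is 3,760 units, short of 4,460 units, so (a) is unavailable.
Exception (b) is satisfied on its face — the baseline figure is 680, under the 686 limit; the studio outbuilding is part of the primary residence; total rental receipts for the year are $2,200, under the $2,520 limit. Turning to paragraph (e): (e) operates against (b): the space is let for business use. So (b) is unavailable.
Exception (c)'s conditions are all satisfied: a current Schedule C Registration is held; the property is let furnished. Applying paragraphs (f)–(k): (f) is engaged (a current Tier 4 Clearance is held), but is set aside by (g): (g) is triggered — the coverage ratio is 70%, below the 71% limit. (h) would limit (g) — a current Provisional Exemption Letter is held — but (i) sets (h) aside: (i) operates against (h): the property is publicly advertised. (j) would limit (i) — a current Standing Registration is held — but (k) sets (j) aside: (k) is engaged — assessed value is $88,500, under the $92,000 limit. So (c) applies.
Exception (d): a Small Lessor Declaration is on file; the tenant is an immediate family member — every condition holds. However, paragraphs (l)–(m) must be considered: (l) operates against (d): a current General Notice is held. (m), which would lift (l), is not triggered — the registered capacity is 1,710 units, not under 1,680 units. (d) is therefore removed.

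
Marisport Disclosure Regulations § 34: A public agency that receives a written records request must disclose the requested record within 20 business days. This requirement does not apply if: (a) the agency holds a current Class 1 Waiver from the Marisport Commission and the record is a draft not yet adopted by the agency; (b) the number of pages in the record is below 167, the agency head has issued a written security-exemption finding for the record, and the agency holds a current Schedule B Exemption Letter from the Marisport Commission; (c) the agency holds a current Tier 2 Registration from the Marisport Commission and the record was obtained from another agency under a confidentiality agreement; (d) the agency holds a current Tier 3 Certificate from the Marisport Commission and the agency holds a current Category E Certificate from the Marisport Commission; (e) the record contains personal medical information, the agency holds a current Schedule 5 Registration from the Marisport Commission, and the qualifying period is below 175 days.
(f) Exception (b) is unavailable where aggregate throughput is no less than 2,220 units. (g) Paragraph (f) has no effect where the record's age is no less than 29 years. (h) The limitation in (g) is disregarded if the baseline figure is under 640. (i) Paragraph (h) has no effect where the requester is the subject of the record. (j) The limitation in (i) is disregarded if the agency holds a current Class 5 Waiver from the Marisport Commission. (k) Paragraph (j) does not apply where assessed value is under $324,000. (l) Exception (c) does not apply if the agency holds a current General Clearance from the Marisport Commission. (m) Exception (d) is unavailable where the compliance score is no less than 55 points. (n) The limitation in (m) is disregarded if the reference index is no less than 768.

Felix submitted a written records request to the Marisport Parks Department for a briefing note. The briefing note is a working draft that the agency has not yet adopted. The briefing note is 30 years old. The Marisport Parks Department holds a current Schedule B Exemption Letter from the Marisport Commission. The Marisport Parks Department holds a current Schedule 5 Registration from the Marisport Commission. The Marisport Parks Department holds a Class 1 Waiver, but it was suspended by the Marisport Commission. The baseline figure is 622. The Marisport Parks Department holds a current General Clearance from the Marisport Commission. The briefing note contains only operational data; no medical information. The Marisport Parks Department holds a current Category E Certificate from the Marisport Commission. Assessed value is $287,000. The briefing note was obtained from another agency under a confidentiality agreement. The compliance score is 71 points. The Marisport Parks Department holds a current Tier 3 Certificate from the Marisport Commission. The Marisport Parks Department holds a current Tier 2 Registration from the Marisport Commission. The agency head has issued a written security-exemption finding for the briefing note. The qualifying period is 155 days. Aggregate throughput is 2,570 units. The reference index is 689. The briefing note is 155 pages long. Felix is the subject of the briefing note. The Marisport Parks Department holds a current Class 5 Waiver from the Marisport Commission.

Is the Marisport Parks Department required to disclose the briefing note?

No — exception (b) applies; the Marisport Parks Department is not required to disclose the briefing note.

Exception (a) requires that the agency holds a current Class 1 Waiver from the Marisport Commission; but there is no Class 1 Waiver in force, so (a) is unavailable.
All of (b)'s requirements are met (the number of pages in the record is 155, below the 167 limit; a written security-exemption finding has been issued; a current Schedule B Exemption Letter is held). Under paragraphs (f)–(k): (f) would limit (b) — aggregate throughput is 2,570 units, meeting the 2,220 units threshold — but (g) sets (f) aside: (g) operates against (f): the record's age is 30 years, meeting the 29 years threshold. (h) is engaged (the baseline figure is 622, under the 640 limit), but yields to (i): (i) operates — Felix is the subject of the briefing note. (j) would limit (i) — a current Class 5 Waiver is held — but (k) sets (j) aside: (k) is triggered — assessed value is $287,000, under the $324,000 limit. Exception (b) stands.
All of (c)'s requirements are met (a current Tier 2 Registration is held; the briefing note was obtained under a confidentiality agreement). But: (l) operates against (c): a current General Clearance is held. So (c) is unavailable.
Exception (d): a current Tier 3 Certificate is held; a current Category E Certificate is held — every condition holds. Turning to paragraphs (m)–(n): (m) is triggered — the compliance score is 71 points, meeting the 55 points threshold. (n) is not engaged (the reference index is 689, short of 768), so (m) stands. Exception (d) does not apply.
Exception (e) requires that the record contains personal medical information; but the briefing note contains only operational data, so (e) is unavailable.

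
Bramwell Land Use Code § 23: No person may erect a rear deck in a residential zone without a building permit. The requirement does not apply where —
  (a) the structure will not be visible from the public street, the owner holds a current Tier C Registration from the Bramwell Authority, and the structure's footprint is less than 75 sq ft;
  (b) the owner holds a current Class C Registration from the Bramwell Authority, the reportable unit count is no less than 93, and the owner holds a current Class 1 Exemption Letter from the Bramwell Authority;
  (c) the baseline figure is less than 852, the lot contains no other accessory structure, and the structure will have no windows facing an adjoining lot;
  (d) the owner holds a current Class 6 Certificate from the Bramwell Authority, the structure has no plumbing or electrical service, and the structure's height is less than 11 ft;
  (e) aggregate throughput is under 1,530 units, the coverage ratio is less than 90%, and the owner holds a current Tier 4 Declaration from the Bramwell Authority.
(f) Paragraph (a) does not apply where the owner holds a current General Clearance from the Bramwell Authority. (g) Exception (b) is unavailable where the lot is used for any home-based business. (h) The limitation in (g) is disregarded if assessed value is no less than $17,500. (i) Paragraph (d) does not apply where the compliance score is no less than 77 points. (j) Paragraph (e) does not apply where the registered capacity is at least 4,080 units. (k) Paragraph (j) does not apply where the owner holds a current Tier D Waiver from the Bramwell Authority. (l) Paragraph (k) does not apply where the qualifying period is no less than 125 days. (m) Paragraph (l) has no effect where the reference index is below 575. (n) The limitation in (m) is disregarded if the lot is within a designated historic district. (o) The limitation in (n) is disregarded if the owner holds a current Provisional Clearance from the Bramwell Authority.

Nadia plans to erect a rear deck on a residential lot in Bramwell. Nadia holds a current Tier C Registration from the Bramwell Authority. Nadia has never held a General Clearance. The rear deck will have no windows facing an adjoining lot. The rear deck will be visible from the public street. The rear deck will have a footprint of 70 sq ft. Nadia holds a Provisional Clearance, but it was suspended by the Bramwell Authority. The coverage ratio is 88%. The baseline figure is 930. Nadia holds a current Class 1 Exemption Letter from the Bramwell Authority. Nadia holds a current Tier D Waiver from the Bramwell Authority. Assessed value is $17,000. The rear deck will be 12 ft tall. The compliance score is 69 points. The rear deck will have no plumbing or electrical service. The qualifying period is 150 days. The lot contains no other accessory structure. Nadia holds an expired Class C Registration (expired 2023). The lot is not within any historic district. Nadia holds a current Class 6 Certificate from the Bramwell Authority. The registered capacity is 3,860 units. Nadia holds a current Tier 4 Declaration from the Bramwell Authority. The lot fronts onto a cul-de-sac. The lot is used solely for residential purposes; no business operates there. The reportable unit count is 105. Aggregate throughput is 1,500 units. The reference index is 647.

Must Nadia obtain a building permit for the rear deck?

No — exception (e) applies; Nadia does not need a building permit.

Exception (a) fails — the structure will be visible from the street.
Exception (b) fails — the Class C Registration is not current.
Exception (c) requires that the baseline figure is less than 852; but the baseline figure is 930, not less than 852, so (c) is unavailable.
Exception (d) fails — the structure's height is 12 ft, not less than 11 ft.
Exception (e)'s conditions are all satisfied: aggregate throughput is 1,500 units, under the 1,530 units limit; the coverage ratio is 88%, less than the 90% limit; a current Tier 4 Declaration is held. Applying paragraphs (j)–(o): (j) does not operate here — the registered capacity is 3,860 units, short of 4,080 units. (e) remains available.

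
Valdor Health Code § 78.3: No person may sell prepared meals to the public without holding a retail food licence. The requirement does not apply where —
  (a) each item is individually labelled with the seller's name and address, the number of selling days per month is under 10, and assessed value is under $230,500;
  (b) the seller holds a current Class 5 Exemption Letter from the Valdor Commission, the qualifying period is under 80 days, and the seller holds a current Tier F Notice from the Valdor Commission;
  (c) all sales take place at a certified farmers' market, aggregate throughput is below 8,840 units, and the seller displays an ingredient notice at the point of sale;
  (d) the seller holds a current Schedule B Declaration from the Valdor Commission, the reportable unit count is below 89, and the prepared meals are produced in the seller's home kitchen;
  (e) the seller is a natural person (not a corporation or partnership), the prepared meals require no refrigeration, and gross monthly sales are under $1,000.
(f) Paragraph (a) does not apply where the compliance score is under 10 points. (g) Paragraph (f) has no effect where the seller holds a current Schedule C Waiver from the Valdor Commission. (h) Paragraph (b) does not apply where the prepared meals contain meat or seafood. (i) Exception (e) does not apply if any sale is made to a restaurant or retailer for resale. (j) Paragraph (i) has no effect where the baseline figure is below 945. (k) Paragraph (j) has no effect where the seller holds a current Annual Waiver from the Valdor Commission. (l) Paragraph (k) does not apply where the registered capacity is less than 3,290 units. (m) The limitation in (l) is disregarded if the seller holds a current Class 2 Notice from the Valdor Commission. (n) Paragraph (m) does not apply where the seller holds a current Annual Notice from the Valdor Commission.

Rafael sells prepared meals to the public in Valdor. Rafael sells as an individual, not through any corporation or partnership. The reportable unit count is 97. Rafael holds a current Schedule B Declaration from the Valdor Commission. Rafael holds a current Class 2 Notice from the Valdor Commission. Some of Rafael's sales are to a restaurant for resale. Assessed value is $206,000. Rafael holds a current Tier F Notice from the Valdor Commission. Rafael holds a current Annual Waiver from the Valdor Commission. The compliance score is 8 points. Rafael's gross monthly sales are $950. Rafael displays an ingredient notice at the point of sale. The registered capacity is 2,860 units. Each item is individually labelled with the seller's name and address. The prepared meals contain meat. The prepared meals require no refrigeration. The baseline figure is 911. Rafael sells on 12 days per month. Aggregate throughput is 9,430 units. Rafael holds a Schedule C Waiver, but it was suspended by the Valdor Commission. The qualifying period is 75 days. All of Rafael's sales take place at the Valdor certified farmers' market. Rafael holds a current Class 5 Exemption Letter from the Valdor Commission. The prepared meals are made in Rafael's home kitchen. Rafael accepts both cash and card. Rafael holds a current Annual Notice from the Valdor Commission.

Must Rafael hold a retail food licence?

No — exception (e) applies; Rafael is not required to hold a retail food licence.

Exception (a) does not apply: the number of selling days per month is 12, not under 10.
Exception (b)'s conditions are all satisfied: a current Class 5 Exemption Letter is held; the qualifying period is 75 days, under the 80 days limit; a current Tier F Notice is held. But: (h) operates against (b): the prepared meals contain meat. So (b) is unavailable.
Exception (c) requires that aggregate throughput is below 8,840 units; but aggregate throughput is 9,430 units, not below 8,840 units, so (c) is unavailable.
Exception (d) fails — the reportable unit count is 97, not below 89.
Exception (e): the seller is a natural person; the prepared meals are shelf-stable; gross monthly sales are $950, under the $1,000 limit — every condition holds. Applying paragraphs (i)–(n): (i) would limit (e) — some sales are to a restaurant for resale — but (j) sets (i) aside: (j) operates against (i): the baseline figure is 911, below the 945 limit. (k) is engaged (a current Annual Waiver is held), but yields to (l): (l) operates against (k): the registered capacity is 2,860 units, less than the 3,290 units limit. (m) operates (a current Class 2 Notice is held), but is set aside by (n): (n) is triggered — a current Annual Notice is held. So (e) applies.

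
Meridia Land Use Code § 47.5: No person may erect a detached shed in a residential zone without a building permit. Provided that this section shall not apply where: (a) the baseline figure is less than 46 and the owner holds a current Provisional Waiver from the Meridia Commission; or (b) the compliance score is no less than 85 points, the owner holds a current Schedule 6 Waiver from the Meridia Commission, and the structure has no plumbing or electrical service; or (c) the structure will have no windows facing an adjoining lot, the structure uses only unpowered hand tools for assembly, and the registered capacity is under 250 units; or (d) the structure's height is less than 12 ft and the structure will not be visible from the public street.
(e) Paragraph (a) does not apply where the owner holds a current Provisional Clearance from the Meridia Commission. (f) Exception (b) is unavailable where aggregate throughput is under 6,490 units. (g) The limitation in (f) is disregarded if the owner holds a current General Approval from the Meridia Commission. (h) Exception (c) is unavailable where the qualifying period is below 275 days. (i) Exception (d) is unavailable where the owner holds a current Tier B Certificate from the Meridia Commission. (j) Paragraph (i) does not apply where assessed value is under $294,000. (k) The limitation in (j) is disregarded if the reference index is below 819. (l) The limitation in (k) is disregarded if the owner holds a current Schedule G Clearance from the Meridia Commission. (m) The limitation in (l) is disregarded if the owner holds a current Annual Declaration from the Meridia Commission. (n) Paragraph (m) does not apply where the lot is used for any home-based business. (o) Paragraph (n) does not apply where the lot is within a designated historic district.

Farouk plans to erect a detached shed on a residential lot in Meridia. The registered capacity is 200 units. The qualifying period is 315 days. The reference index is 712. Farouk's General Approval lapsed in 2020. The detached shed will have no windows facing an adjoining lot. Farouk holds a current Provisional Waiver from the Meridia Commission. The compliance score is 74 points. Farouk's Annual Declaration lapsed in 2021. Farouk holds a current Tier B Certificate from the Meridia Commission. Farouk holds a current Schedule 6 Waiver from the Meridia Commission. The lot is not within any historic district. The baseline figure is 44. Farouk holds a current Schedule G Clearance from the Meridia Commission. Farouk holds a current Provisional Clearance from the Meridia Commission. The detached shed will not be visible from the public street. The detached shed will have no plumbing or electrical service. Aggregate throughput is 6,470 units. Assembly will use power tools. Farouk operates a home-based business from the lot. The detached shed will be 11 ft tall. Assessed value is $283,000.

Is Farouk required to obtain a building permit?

All of (a)'s requirements are met (the baseline figure is 44, less than the 46 limit; a current Provisional Waiver is held). Turning to paragraph (e): (e) is engaged — a current Provisional Clearance is held. So (a) is unavailable.
Exception (b) fails — the compliance score is 74 points, short of 85 points.
Exception (c) fails — assembly uses power tools.
All of (d)'s requirements are met (the structure's height is 11 ft, less than the 12 ft limit; the structure will not be visible from the street). Considering the limiting provisions: (i) is engaged (a current Tier B Certificate is held), but is itself disapplied by (j): (j) is engaged — assessed value is $283,000, under the $294,000 limit. (k) applies (the reference index is 712, below the 819 limit), but is set aside by (l): (l) operates against (k): a current Schedule G Clearance is held. (m), which would lift (l), is not triggered — the Annual Declaration is not current. So (d) applies.

No — exception (d) applies; Farouk does not need a building permit.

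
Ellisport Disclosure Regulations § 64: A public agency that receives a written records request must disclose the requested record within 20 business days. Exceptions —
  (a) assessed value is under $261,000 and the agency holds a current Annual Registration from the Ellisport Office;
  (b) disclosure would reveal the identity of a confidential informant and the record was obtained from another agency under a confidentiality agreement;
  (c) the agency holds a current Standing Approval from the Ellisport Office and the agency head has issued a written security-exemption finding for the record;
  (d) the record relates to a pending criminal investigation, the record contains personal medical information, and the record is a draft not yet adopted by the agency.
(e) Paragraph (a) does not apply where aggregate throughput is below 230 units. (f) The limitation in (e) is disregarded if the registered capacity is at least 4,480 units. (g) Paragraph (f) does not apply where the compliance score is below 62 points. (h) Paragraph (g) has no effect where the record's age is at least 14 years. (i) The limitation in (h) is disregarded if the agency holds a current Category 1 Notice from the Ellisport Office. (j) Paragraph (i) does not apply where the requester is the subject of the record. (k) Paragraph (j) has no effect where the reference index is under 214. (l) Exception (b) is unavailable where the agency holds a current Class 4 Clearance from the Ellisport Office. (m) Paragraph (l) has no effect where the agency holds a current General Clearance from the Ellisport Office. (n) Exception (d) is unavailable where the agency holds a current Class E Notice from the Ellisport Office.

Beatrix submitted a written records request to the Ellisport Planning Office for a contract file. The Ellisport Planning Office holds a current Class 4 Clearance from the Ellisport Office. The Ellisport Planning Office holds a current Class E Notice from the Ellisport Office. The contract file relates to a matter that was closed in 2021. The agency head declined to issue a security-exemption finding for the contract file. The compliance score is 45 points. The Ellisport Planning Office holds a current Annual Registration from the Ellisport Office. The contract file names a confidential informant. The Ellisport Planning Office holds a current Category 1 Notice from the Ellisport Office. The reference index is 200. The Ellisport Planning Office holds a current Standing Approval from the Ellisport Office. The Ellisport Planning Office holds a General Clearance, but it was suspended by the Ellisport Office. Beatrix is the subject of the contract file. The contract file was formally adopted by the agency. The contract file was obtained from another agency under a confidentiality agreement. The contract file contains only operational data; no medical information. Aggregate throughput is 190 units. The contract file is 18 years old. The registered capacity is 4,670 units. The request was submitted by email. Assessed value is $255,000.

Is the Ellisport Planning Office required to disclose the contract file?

Yes — the Ellisport Planning Office must disclose the contract file.

Exception (a)'s conditions are all satisfied: assessed value is $255,000, under the $261,000 limit; a current Annual Registration is held. Turning to paragraphs (e)–(k): (e) operates against (a): aggregate throughput is 190 units, below the 230 units limit. (f) would limit (e) — the registered capacity is 4,670 units, meeting the 4,480 units threshold — but (g) sets (f) aside: (g) applies — the compliance score is 45 points, below the 62 points limit. (h) would limit (g) — the record's age is 18 years, meeting the 14 years threshold — but (i) sets (h) aside: (i) operates against (h): a current Category 1 Notice is held. (j) is engaged (Beatrix is the subject of the contract file), but yields to (k): (k) applies — the reference index is 200, under the 214 limit. So (a) is unavailable.
Exception (b) is satisfied on its face — the contract file names a confidential informant; the contract file was obtained under a confidentiality agreement. But applying paragraphs (l)–(m): (l) operates against (b): a current Class 4 Clearance is held. (m) does not operate here (there is no General Clearance in force), so (l) stands. (b) is therefore removed.
Exception (c) fails — the agency head declined to issue a security-exemption finding.
Exception (d) fails — the contract file relates to a closed matter.
None of the exceptions is available; § 64 applies in full.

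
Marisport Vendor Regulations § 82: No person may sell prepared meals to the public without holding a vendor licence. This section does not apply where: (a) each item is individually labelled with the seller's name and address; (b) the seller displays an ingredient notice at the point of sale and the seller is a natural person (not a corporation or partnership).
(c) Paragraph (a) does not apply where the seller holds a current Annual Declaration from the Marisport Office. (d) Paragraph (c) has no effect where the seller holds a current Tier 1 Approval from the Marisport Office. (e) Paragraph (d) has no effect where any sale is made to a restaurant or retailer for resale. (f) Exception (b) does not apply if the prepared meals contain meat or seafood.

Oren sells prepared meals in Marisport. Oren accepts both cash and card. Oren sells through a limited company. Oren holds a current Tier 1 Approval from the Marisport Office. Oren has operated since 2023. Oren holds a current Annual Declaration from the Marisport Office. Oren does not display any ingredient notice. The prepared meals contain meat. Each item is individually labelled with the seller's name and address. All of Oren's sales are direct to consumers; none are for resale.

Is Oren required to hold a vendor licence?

No — exception (a) applies; Oren is not required to hold a vendor licence.

Exception (a): items are individually labelled — every condition holds. Applying paragraphs (c)–(e): (c) would limit (a) — a current Annual Declaration is held — but (d) sets (c) aside: (d) operates — a current Tier 1 Approval is held. (e) does not operate here (no sales are for resale), so (d) stands. (a) remains available.
Exception (b) requires that the seller displays an ingredient notice at the point of sale; but no ingredient notice is displayed, so (b) is unavailable.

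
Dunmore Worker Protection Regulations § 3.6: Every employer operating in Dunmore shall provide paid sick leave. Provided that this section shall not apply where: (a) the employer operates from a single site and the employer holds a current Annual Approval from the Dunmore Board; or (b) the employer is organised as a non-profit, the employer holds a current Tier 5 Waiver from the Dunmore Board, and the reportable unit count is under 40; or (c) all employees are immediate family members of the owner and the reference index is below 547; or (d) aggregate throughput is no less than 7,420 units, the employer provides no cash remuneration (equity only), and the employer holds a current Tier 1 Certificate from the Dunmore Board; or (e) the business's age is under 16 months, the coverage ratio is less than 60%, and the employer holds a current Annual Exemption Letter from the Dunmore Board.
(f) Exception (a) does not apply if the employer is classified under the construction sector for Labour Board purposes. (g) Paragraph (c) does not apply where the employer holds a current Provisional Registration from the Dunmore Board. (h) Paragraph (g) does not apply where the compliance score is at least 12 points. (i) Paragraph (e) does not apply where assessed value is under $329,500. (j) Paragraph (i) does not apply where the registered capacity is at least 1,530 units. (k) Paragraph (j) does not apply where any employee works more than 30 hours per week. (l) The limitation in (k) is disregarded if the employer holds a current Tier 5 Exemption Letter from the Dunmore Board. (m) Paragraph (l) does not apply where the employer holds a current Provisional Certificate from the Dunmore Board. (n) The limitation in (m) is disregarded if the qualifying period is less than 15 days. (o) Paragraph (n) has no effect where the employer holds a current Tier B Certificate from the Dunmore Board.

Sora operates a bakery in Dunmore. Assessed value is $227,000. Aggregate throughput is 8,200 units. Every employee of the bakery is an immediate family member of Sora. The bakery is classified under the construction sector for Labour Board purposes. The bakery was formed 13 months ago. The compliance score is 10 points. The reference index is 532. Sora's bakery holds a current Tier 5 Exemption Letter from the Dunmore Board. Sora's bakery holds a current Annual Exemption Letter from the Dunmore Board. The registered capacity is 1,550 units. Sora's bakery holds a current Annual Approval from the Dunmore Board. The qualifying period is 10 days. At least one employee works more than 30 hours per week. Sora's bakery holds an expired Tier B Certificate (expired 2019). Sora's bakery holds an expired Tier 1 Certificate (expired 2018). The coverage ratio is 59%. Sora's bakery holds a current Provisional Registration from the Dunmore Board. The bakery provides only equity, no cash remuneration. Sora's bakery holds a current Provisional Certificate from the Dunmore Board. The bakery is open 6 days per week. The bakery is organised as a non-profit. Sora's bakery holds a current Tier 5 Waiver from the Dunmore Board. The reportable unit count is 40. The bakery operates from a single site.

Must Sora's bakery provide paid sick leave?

Exception (a)'s conditions are all satisfied: the employer operates from a single site; a current Annual Approval is held. However, paragraph (f) must be considered: (f) operates against (a): the bakery is classified under the construction sector. So (a) is unavailable.
Exception (b) fails — the reportable unit count is 40, not under 40.
Exception (c): every employee is an immediate family member; the reference index is 532, below the 547 limit — every condition holds. But applying paragraphs (g)–(h): (g) operates against (c): a current Provisional Registration is held. (h) is not triggered (the compliance score is 10 points, short of 12 points), so (g) stands. Exception (c) does not apply.
Exception (d) fails — there is no Tier 1 Certificate in force.
Exception (e): the business's age is 13 months, under the 16 months limit; the coverage ratio is 59%, less than the 60% limit; a current Annual Exemption Letter is held — every condition holds. Under paragraphs (i)–(o): (i) is engaged (assessed value is $227,000, under the $329,500 limit), but is set aside by (j): (j) is engaged — the registered capacity is 1,550 units, meeting the 1,530 units threshold. (k) would limit (j) — at least one employee exceeds 30 hours/week — but (l) sets (k) aside: (l) is engaged — a current Tier 5 Exemption Letter is held. (m) would limit (l) — a current Provisional Certificate is held — but (n) sets (m) aside: (n) operates against (m): the qualifying period is 10 days, less than the 15 days limit. (o) is not triggered (there is no Tier B Certificate in force), so (n) stands. (e) remains available.

No — exception (e) applies; Sora's bakery is not required to provide paid sick leave.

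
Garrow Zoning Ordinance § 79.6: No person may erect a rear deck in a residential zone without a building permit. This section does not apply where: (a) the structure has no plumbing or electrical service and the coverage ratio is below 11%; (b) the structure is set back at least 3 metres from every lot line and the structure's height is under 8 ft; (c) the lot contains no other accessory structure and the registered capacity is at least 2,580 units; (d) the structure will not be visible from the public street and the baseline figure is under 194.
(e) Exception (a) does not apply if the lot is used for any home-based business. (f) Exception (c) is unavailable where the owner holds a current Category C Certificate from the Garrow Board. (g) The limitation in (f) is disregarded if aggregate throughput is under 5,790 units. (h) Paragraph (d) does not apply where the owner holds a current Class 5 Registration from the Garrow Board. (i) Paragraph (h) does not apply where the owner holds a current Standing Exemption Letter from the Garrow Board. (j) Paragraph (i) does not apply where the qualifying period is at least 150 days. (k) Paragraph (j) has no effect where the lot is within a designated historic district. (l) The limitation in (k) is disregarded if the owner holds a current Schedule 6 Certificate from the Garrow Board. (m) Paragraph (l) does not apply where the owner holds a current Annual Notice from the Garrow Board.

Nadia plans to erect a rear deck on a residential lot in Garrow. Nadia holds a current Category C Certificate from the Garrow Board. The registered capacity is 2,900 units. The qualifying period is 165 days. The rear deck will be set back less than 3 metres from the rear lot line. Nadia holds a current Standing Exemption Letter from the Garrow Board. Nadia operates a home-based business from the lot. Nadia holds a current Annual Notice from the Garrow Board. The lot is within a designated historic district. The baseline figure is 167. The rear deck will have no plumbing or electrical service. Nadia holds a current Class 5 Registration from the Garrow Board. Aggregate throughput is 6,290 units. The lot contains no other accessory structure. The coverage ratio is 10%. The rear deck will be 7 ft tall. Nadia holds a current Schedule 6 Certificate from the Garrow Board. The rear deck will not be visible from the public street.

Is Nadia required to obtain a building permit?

No — exception (d) applies; Nadia does not need a building permit.

Exception (a): there is no plumbing or electrical service; the coverage ratio is 10%, below the 11% limit — every condition holds. But: (e) is triggered — a home-based business operates on the lot. (a) is therefore removed.
Exception (b) fails — the rear setback is under 3 m.
Exception (c): the lot has no other accessory structure; the registered capacity is 2,900 units, meeting the 2,580 units threshold — every condition holds. However, paragraphs (f)–(g) must be considered: (f) applies — a current Category C Certificate is held. (g), which would lift (f), is not engaged — aggregate throughput is 6,290 units, not under 5,790 units. So (c) is unavailable.
Exception (d)'s conditions are all satisfied: the structure will not be visible from the street; the baseline figure is 167, under the 194 limit. Considering the limiting provisions: (h) would limit (d) — a current Class 5 Registration is held — but (i) sets (h) aside: (i) operates against (h): a current Standing Exemption Letter is held. (j) would limit (i) — the qualifying period is 165 days, meeting the 150 days threshold — but (k) sets (j) aside: (k) operates against (j): the lot is in a historic district. (l) operates (a current Schedule 6 Certificate is held), but is displaced by (m): (m) applies — a current Annual Notice is held. Exception (d) stands.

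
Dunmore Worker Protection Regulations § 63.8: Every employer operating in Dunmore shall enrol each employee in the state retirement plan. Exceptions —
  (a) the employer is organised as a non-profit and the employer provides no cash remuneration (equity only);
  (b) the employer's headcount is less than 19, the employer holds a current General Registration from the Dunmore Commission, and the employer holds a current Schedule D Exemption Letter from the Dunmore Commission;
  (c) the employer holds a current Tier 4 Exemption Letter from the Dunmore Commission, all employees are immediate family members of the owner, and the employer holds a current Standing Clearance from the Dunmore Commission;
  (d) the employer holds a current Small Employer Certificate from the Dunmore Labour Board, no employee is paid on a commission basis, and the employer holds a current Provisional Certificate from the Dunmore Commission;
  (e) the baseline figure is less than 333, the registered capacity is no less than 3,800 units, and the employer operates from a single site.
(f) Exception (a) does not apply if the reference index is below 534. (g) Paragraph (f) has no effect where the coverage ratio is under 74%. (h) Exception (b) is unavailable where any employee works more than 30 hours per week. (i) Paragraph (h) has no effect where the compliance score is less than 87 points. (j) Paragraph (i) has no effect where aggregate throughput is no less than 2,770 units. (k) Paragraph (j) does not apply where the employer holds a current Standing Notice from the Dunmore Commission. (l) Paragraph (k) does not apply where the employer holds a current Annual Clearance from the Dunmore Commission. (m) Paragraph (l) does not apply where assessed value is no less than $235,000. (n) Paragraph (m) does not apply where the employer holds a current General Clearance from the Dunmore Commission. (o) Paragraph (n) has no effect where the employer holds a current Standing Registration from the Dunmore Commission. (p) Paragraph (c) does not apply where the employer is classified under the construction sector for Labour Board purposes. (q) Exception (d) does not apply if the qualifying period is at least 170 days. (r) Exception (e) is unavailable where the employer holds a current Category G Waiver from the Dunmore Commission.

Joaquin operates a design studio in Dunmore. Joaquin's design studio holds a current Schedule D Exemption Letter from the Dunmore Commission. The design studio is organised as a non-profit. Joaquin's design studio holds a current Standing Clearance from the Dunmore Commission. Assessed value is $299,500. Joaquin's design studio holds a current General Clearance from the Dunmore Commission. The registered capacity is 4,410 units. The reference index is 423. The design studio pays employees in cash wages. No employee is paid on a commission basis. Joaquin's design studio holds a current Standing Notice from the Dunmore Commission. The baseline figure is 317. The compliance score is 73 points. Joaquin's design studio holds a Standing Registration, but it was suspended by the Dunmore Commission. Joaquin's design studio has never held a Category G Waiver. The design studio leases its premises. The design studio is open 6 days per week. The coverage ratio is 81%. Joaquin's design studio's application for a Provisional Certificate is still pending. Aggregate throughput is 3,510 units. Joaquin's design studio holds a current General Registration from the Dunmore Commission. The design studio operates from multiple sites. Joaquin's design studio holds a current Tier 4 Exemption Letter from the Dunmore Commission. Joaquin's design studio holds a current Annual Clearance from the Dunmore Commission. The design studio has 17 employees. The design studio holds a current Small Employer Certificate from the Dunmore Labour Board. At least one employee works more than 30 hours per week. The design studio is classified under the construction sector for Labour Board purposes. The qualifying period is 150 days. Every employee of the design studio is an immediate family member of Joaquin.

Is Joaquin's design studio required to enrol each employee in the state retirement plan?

Exception (a) fails — employees are paid cash wages.
Exception (b): the employer's headcount is 17, less than the 19 limit; a current General Registration is held; a current Schedule D Exemption Letter is held — every condition holds. But applying paragraphs (h)–(o): (h) operates — at least one employee exceeds 30 hours/week. (i) would limit (h) — the compliance score is 73 points, less than the 87 points limit — but (j) sets (i) aside: (j) applies — aggregate throughput is 3,510 units, meeting the 2,770 units threshold. (k) is engaged (a current Standing Notice is held), but is set aside by (l): (l) is engaged — a current Annual Clearance is held. (m) would limit (l) — assessed value is $299,500, meeting the $235,000 threshold — but (n) sets (m) aside: (n) operates against (m): a current General Clearance is held. (o), which would lift (n), is not engaged — no current Standing Registration is held. (b) is therefore removed.
Exception (c): a current Tier 4 Exemption Letter is held; every employee is an immediate family member; a current Standing Clearance is held — every condition holds. But: (p) operates — the design studio is classified under the construction sector. (c) is therefore removed.
Exception (d) does not apply: no current Provisional Certificate is held.
Exception (e) requires that the employer operates from a single site; but the employer operates from multiple sites, so (e) is unavailable.
No exception is made out. Joaquin's design studio falls within the general rule.

Yes — Joaquin's design studio must enrol each employee in the state retirement plan.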